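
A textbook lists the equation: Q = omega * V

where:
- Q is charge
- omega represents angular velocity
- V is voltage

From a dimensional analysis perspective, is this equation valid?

No

Q (charge) has dimensions [I T].
omega (angular velocity) has dimensions [T^-1].
V (voltage) has dimensions [I^-1 L^2 M T^-3].

Left side: [I T]
Right side: [I^-1 L^2 M T^-4]

The two sides have different dimensions, so the equation is NOT dimensionally consistent.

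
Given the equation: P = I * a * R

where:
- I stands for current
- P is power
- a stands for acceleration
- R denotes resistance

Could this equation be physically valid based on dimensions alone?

No

I (current) has dimensions [I].
P (power) has dimensions [L^2 M T^-3].
a (acceleration) has dimensions [L T^-2].
R (resistance) has dimensions [I^-2 L^2 M T^-3].

Left side: [L^2 M T^-3]
Right side: [I^-1 L^3 M T^-5]

The two sides have different dimensions, so the equation is NOT dimensionally consistent.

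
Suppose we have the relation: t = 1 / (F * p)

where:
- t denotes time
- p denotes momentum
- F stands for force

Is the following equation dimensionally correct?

No

t (time) has dimensions [T].
p (momentum) has dimensions [L M T^-1].
F (force) has dimensions [L M T^-2].

Left side: [T]
Right side: [L^-2 M^-2 T^3]

The two sides have different dimensions, so the equation is NOT dimensionally consistent.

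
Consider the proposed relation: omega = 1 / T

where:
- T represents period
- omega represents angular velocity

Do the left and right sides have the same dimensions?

Yes

T (period) has dimensions [T].
omega (angular velocity) has dimensions [T^-1].

Left side: [T^-1]
Right side: [T^-1]

Both sides have the same dimensions, so the equation is dimensionally consistent.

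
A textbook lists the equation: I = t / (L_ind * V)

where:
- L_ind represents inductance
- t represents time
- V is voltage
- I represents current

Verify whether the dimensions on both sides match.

No

L_ind (inductance) has dimensions [I^-2 L^2 M T^-2].
t (time) has dimensions [T].
V (voltage) has dimensions [I^-1 L^2 M T^-3].
I (current) has dimensions [I].

Left side: [I]
Right side: [I^3 L^-4 M^-2 T^6]

The two sides have different dimensions, so the equation is NOT dimensionally consistent.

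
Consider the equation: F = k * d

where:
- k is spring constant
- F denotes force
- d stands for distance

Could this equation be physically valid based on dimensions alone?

Yes

k (spring constant) has dimensions [M T^-2].
F (force) has dimensions [L M T^-2].
d (distance) has dimensions [L].

Left side: [L M T^-2]
Right side: [L M T^-2]

Both sides have the same dimensions, so the equation is dimensionally consistent.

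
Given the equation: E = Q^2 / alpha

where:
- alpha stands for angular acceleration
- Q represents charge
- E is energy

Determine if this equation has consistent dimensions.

No

alpha (angular acceleration) has dimensions [T^-2].
Q (charge) has dimensions [I T].
E (energy) has dimensions [L^2 M T^-2].

Left side: [L^2 M T^-2]
Right side: [I^2 T^4]

The two sides have different dimensions, so the equation is NOT dimensionally consistent.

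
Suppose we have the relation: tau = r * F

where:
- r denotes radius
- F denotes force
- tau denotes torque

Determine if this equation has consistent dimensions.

Yes

r (radius) has dimensions [L].
F (force) has dimensions [L M T^-2].
tau (torque) has dimensions [L^2 M T^-2].

Left side: [L^2 M T^-2]
Right side: [L^2 M T^-2]

Both sides have the same dimensions, so the equation is dimensionally consistent.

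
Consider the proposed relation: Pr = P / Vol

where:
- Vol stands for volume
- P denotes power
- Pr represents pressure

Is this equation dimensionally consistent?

No

Vol (volume) has dimensions [L^3].
P (power) has dimensions [L^2 M T^-3].
Pr (pressure) has dimensions [L^-1 M T^-2].

Left side: [L^-1 M T^-2]
Right side: [L^-1 M T^-3]

The two sides have different dimensions, so the equation is NOT dimensionally consistent.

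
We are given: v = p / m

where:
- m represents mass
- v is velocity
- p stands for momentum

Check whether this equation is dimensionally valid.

Yes

m (mass) has dimensions [M].
v (velocity) has dimensions [L T^-1].
p (momentum) has dimensions [L M T^-1].

Left side: [L T^-1]
Right side: [L T^-1]

Both sides have the same dimensions, so the equation is dimensionally consistent.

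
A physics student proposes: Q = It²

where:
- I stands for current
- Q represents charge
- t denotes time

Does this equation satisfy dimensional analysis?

No

I (current) has dimensions [I].
Q (charge) has dimensions [I T].
t (time) has dimensions [T].

Left side: [I T]
Right side: [I T^2]

The two sides have different dimensions, so the equation is NOT dimensionally consistent.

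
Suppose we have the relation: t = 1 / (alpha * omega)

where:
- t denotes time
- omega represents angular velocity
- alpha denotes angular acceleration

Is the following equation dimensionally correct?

No

t (time) has dimensions [T].
omega (angular velocity) has dimensions [T^-1].
alpha (angular acceleration) has dimensions [T^-2].

Left side: [T]
Right side: [T^3]

The two sides have different dimensions, so the equation is NOT dimensionally consistent.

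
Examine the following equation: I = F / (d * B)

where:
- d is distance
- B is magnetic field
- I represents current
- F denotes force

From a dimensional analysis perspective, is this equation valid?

Yes

d (distance) has dimensions [L].
B (magnetic field) has dimensions [I^-1 M T^-2].
I (current) has dimensions [I].
F (force) has dimensions [L M T^-2].

Left side: [I]
Right side: [I]

Both sides have the same dimensions, so the equation is dimensionally consistent.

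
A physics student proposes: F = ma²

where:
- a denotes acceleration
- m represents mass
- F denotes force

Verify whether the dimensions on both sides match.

No

a (acceleration) has dimensions [L T^-2].
m (mass) has dimensions [M].
F (force) has dimensions [L M T^-2].

Left side: [L M T^-2]
Right side: [L^2 M T^-4]

The two sides have different dimensions, so the equation is NOT dimensionally consistent.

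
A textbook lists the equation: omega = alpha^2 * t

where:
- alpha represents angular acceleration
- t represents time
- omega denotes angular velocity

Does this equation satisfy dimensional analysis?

No

alpha (angular acceleration) has dimensions [T^-2].
t (time) has dimensions [T].
omega (angular velocity) has dimensions [T^-1].

Left side: [T^-1]
Right side: [T^-3]

The two sides have different dimensions, so the equation is NOT dimensionally consistent.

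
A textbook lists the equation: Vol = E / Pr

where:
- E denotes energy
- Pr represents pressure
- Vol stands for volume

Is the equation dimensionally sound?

Yes

E (energy) has dimensions [L^2 M T^-2].
Pr (pressure) has dimensions [L^-1 M T^-2].
Vol (volume) has dimensions [L^3].

Left side: [L^3]
Right side: [L^3]

Both sides have the same dimensions, so the equation is dimensionally consistent.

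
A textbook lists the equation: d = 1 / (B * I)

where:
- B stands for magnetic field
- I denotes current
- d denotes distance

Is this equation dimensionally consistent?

No

B (magnetic field) has dimensions [I^-1 M T^-2].
I (current) has dimensions [I].
d (distance) has dimensions [L].

Left side: [L]
Right side: [M^-1 T^2]

The two sides have different dimensions, so the equation is NOT dimensionally consistent.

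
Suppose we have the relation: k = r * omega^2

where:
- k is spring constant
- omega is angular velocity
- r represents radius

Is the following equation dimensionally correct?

No

k (spring constant) has dimensions [M T^-2].
omega (angular velocity) has dimensions [T^-1].
r (radius) has dimensions [L].

Left side: [M T^-2]
Right side: [L T^-2]

The two sides have different dimensions, so the equation is NOT dimensionally consistent.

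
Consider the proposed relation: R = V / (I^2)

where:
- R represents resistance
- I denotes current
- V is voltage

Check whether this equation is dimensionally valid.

No

R (resistance) has dimensions [I^-2 L^2 M T^-3].
I (current) has dimensions [I].
V (voltage) has dimensions [I^-1 L^2 M T^-3].

Left side: [I^-2 L^2 M T^-3]
Right side: [I^-3 L^2 M T^-3]

The two sides have different dimensions, so the equation is NOT dimensionally consistent.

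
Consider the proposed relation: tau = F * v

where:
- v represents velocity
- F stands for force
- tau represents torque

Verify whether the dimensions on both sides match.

No

v (velocity) has dimensions [L T^-1].
F (force) has dimensions [L M T^-2].
tau (torque) has dimensions [L^2 M T^-2].

Left side: [L^2 M T^-2]
Right side: [L^2 M T^-3]

The two sides have different dimensions, so the equation is NOT dimensionally consistent.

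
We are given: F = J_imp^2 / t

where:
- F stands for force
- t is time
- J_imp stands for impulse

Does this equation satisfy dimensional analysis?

No

F (force) has dimensions [L M T^-2].
t (time) has dimensions [T].
J_imp (impulse) has dimensions [L M T^-1].

Left side: [L M T^-2]
Right side: [L^2 M^2 T^-3]

The two sides have different dimensions, so the equation is NOT dimensionally consistent.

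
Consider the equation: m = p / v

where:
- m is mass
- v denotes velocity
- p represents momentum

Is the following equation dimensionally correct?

Yes

m (mass) has dimensions [M].
v (velocity) has dimensions [L T^-1].
p (momentum) has dimensions [L M T^-1].

Left side: [M]
Right side: [M]

Both sides have the same dimensions, so the equation is dimensionally consistent.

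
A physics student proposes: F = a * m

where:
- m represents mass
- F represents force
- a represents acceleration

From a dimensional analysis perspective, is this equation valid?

Yes

m (mass) has dimensions [M].
F (force) has dimensions [L M T^-2].
a (acceleration) has dimensions [L T^-2].

Left side: [L M T^-2]
Right side: [L M T^-2]

Both sides have the same dimensions, so the equation is dimensionally consistent.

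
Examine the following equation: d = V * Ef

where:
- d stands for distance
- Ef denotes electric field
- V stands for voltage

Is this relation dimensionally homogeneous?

No

d (distance) has dimensions [L].
Ef (electric field) has dimensions [I^-1 L M T^-3].
V (voltage) has dimensions [I^-1 L^2 M T^-3].

Left side: [L]
Right side: [I^-2 L^3 M^2 T^-6]

The two sides have different dimensions, so the equation is NOT dimensionally consistent.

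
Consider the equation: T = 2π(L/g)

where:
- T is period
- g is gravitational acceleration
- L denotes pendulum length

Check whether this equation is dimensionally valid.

No

T (period) has dimensions [T].
g (gravitational acceleration) has dimensions [L T^-2].
L (pendulum length) has dimensions [L].

Left side: [T]
Right side: [T^2]

The two sides have different dimensions, so the equation is NOT dimensionally consistent.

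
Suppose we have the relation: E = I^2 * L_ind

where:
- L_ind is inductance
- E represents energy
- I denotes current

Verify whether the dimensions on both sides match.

Yes

L_ind (inductance) has dimensions [I^-2 L^2 M T^-2].
E (energy) has dimensions [L^2 M T^-2].
I (current) has dimensions [I].

Left side: [L^2 M T^-2]
Right side: [L^2 M T^-2]

Both sides have the same dimensions, so the equation is dimensionally consistent.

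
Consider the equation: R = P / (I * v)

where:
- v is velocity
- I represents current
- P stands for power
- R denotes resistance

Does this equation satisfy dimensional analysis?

No

v (velocity) has dimensions [L T^-1].
I (current) has dimensions [I].
P (power) has dimensions [L^2 M T^-3].
R (resistance) has dimensions [I^-2 L^2 M T^-3].

Left side: [I^-2 L^2 M T^-3]
Right side: [I^-1 L M T^-2]

The two sides have different dimensions, so the equation is NOT dimensionally consistent.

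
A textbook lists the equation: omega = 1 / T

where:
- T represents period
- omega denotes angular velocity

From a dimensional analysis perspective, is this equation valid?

Yes

T (period) has dimensions [T].
omega (angular velocity) has dimensions [T^-1].

Left side: [T^-1]
Right side: [T^-1]

Both sides have the same dimensions, so the equation is dimensionally consistent.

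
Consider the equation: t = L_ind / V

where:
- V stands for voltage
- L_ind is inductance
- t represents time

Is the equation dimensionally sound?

No

V (voltage) has dimensions [I^-1 L^2 M T^-3].
L_ind (inductance) has dimensions [I^-2 L^2 M T^-2].
t (time) has dimensions [T].

Left side: [T]
Right side: [I^-1 T]

The two sides have different dimensions, so the equation is NOT dimensionally consistent.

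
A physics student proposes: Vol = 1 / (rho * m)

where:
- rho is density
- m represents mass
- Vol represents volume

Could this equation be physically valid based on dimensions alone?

No

rho (density) has dimensions [L^-3 M].
m (mass) has dimensions [M].
Vol (volume) has dimensions [L^3].

Left side: [L^3]
Right side: [L^3 M^-2]

The two sides have different dimensions, so the equation is NOT dimensionally consistent.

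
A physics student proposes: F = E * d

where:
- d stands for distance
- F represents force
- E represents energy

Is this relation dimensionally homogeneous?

No

d (distance) has dimensions [L].
F (force) has dimensions [L M T^-2].
E (energy) has dimensions [L^2 M T^-2].

Left side: [L M T^-2]
Right side: [L^3 M T^-2]

The two sides have different dimensions, so the equation is NOT dimensionally consistent.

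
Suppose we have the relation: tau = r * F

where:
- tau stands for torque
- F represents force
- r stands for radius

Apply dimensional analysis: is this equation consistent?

Yes

tau (torque) has dimensions [L^2 M T^-2].
F (force) has dimensions [L M T^-2].
r (radius) has dimensions [L].

Left side: [L^2 M T^-2]
Right side: [L^2 M T^-2]

Both sides have the same dimensions, so the equation is dimensionally consistent.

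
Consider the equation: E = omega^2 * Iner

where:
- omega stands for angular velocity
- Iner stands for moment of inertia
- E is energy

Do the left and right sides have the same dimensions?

Yes

omega (angular velocity) has dimensions [T^-1].
Iner (moment of inertia) has dimensions [L^2 M].
E (energy) has dimensions [L^2 M T^-2].

Left side: [L^2 M T^-2]
Right side: [L^2 M T^-2]

Both sides have the same dimensions, so the equation is dimensionally consistent.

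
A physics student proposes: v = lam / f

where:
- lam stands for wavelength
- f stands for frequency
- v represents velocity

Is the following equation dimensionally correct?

No

lam (wavelength) has dimensions [L].
f (frequency) has dimensions [T^-1].
v (velocity) has dimensions [L T^-1].

Left side: [L T^-1]
Right side: [L T]

The two sides have different dimensions, so the equation is NOT dimensionally consistent.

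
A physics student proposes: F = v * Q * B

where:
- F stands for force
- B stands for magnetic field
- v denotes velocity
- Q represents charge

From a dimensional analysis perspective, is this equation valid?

Yes

F (force) has dimensions [L M T^-2].
B (magnetic field) has dimensions [I^-1 M T^-2].
v (velocity) has dimensions [L T^-1].
Q (charge) has dimensions [I T].

Left side: [L M T^-2]
Right side: [L M T^-2]

Both sides have the same dimensions, so the equation is dimensionally consistent.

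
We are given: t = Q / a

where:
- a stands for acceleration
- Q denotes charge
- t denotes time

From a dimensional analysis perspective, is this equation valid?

No

a (acceleration) has dimensions [L T^-2].
Q (charge) has dimensions [I T].
t (time) has dimensions [T].

Left side: [T]
Right side: [I L^-1 T^3]

The two sides have different dimensions, so the equation is NOT dimensionally consistent.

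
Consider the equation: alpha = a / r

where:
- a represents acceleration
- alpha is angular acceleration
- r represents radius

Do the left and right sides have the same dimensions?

Yes

a (acceleration) has dimensions [L T^-2].
alpha (angular acceleration) has dimensions [T^-2].
r (radius) has dimensions [L].

Left side: [T^-2]
Right side: [T^-2]

Both sides have the same dimensions, so the equation is dimensionally consistent.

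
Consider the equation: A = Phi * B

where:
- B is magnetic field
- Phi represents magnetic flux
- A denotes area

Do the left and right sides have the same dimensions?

No

B (magnetic field) has dimensions [I^-1 M T^-2].
Phi (magnetic flux) has dimensions [I^-1 L^2 M T^-2].
A (area) has dimensions [L^2].

Left side: [L^2]
Right side: [I^-2 L^2 M^2 T^-4]

The two sides have different dimensions, so the equation is NOT dimensionally consistent.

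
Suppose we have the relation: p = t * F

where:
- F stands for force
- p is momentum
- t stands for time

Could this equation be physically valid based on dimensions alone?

Yes

F (force) has dimensions [L M T^-2].
p (momentum) has dimensions [L M T^-1].
t (time) has dimensions [T].

Left side: [L M T^-1]
Right side: [L M T^-1]

Both sides have the same dimensions, so the equation is dimensionally consistent.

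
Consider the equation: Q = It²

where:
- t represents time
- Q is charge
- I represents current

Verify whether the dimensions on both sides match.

No

t (time) has dimensions [T].
Q (charge) has dimensions [I T].
I (current) has dimensions [I].

Left side: [I T]
Right side: [I T^2]

The two sides have different dimensions, so the equation is NOT dimensionally consistent.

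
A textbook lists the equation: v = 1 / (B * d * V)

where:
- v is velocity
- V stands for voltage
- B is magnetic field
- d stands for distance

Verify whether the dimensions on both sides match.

No

v (velocity) has dimensions [L T^-1].
V (voltage) has dimensions [I^-1 L^2 M T^-3].
B (magnetic field) has dimensions [I^-1 M T^-2].
d (distance) has dimensions [L].

Left side: [L T^-1]
Right side: [I^2 L^-3 M^-2 T^5]

The two sides have different dimensions, so the equation is NOT dimensionally consistent.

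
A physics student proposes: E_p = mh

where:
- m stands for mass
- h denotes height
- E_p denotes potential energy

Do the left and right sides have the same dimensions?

No

m (mass) has dimensions [M].
h (height) has dimensions [L].
E_p (potential energy) has dimensions [L^2 M T^-2].

Left side: [L^2 M T^-2]
Right side: [L M]

The two sides have different dimensions, so the equation is NOT dimensionally consistent.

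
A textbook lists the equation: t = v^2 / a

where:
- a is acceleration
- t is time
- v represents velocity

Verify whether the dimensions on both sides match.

No

a (acceleration) has dimensions [L T^-2].
t (time) has dimensions [T].
v (velocity) has dimensions [L T^-1].

Left side: [T]
Right side: [L]

The two sides have different dimensions, so the equation is NOT dimensionally consistent.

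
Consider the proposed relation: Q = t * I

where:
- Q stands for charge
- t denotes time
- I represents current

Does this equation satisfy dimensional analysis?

Yes

Q (charge) has dimensions [I T].
t (time) has dimensions [T].
I (current) has dimensions [I].

Left side: [I T]
Right side: [I T]

Both sides have the same dimensions, so the equation is dimensionally consistent.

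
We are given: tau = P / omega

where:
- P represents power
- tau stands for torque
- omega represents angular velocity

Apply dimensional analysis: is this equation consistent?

Yes

P (power) has dimensions [L^2 M T^-3].
tau (torque) has dimensions [L^2 M T^-2].
omega (angular velocity) has dimensions [T^-1].

Left side: [L^2 M T^-2]
Right side: [L^2 M T^-2]

Both sides have the same dimensions, so the equation is dimensionally consistent.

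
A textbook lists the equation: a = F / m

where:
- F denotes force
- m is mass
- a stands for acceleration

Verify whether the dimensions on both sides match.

Yes

F (force) has dimensions [L M T^-2].
m (mass) has dimensions [M].
a (acceleration) has dimensions [L T^-2].

Left side: [L T^-2]
Right side: [L T^-2]

Both sides have the same dimensions, so the equation is dimensionally consistent.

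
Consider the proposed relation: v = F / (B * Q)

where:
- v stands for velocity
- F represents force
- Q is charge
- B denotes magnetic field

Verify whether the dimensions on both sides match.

Yes

v (velocity) has dimensions [L T^-1].
F (force) has dimensions [L M T^-2].
Q (charge) has dimensions [I T].
B (magnetic field) has dimensions [I^-1 M T^-2].

Left side: [L T^-1]
Right side: [L T^-1]

Both sides have the same dimensions, so the equation is dimensionally consistent.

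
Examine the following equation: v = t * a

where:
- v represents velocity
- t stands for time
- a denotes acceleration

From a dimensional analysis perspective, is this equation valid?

Yes

v (velocity) has dimensions [L T^-1].
t (time) has dimensions [T].
a (acceleration) has dimensions [L T^-2].

Left side: [L T^-1]
Right side: [L T^-1]

Both sides have the same dimensions, so the equation is dimensionally consistent.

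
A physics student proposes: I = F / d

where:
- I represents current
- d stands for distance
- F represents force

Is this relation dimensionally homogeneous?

No

I (current) has dimensions [I].
d (distance) has dimensions [L].
F (force) has dimensions [L M T^-2].

Left side: [I]
Right side: [M T^-2]

The two sides have different dimensions, so the equation is NOT dimensionally consistent.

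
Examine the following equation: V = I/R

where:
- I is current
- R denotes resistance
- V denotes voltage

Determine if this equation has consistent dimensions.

No

I (current) has dimensions [I].
R (resistance) has dimensions [I^-2 L^2 M T^-3].
V (voltage) has dimensions [I^-1 L^2 M T^-3].

Left side: [I^-1 L^2 M T^-3]
Right side: [I^3 L^-2 M^-1 T^3]

The two sides have different dimensions, so the equation is NOT dimensionally consistent.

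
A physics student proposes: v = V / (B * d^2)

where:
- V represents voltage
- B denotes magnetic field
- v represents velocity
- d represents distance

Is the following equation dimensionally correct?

No

V (voltage) has dimensions [I^-1 L^2 M T^-3].
B (magnetic field) has dimensions [I^-1 M T^-2].
v (velocity) has dimensions [L T^-1].
d (distance) has dimensions [L].

Left side: [L T^-1]
Right side: [T^-1]

The two sides have different dimensions, so the equation is NOT dimensionally consistent.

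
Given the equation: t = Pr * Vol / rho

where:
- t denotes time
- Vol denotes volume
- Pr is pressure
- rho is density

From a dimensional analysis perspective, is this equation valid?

No

t (time) has dimensions [T].
Vol (volume) has dimensions [L^3].
Pr (pressure) has dimensions [L^-1 M T^-2].
rho (density) has dimensions [L^-3 M].

Left side: [T]
Right side: [L^5 T^-2]

The two sides have different dimensions, so the equation is NOT dimensionally consistent.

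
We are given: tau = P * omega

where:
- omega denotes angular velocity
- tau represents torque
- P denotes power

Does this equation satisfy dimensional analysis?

No

omega (angular velocity) has dimensions [T^-1].
tau (torque) has dimensions [L^2 M T^-2].
P (power) has dimensions [L^2 M T^-3].

Left side: [L^2 M T^-2]
Right side: [L^2 M T^-4]

The two sides have different dimensions, so the equation is NOT dimensionally consistent.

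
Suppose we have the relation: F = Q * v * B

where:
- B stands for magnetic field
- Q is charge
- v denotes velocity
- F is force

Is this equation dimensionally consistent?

Yes

B (magnetic field) has dimensions [I^-1 M T^-2].
Q (charge) has dimensions [I T].
v (velocity) has dimensions [L T^-1].
F (force) has dimensions [L M T^-2].

Left side: [L M T^-2]
Right side: [L M T^-2]

Both sides have the same dimensions, so the equation is dimensionally consistent.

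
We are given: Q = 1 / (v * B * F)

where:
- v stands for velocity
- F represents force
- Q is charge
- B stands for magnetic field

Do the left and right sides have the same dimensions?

No

v (velocity) has dimensions [L T^-1].
F (force) has dimensions [L M T^-2].
Q (charge) has dimensions [I T].
B (magnetic field) has dimensions [I^-1 M T^-2].

Left side: [I T]
Right side: [I L^-2 M^-2 T^5]

The two sides have different dimensions, so the equation is NOT dimensionally consistent.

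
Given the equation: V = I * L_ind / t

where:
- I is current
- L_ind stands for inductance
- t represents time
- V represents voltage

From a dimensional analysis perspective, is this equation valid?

Yes

I (current) has dimensions [I].
L_ind (inductance) has dimensions [I^-2 L^2 M T^-2].
t (time) has dimensions [T].
V (voltage) has dimensions [I^-1 L^2 M T^-3].

Left side: [I^-1 L^2 M T^-3]
Right side: [I^-1 L^2 M T^-3]

Both sides have the same dimensions, so the equation is dimensionally consistent.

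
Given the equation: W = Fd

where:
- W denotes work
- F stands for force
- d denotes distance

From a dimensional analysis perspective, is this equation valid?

Yes

W (work) has dimensions [L^2 M T^-2].
F (force) has dimensions [L M T^-2].
d (distance) has dimensions [L].

Left side: [L^2 M T^-2]
Right side: [L^2 M T^-2]

Both sides have the same dimensions, so the equation is dimensionally consistent.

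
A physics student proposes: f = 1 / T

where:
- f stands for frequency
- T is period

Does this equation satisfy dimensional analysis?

Yes

f (frequency) has dimensions [T^-1].
T (period) has dimensions [T].

Left side: [T^-1]
Right side: [T^-1]

Both sides have the same dimensions, so the equation is dimensionally consistent.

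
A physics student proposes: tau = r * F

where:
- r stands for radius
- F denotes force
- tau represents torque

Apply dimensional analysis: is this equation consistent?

Yes

r (radius) has dimensions [L].
F (force) has dimensions [L M T^-2].
tau (torque) has dimensions [L^2 M T^-2].

Left side: [L^2 M T^-2]
Right side: [L^2 M T^-2]

Both sides have the same dimensions, so the equation is dimensionally consistent.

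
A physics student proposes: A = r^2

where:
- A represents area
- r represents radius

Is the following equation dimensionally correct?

Yes

A (area) has dimensions [L^2].
r (radius) has dimensions [L].

Left side: [L^2]
Right side: [L^2]

Both sides have the same dimensions, so the equation is dimensionally consistent.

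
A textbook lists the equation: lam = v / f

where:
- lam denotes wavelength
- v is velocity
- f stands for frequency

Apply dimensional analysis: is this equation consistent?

Yes

lam (wavelength) has dimensions [L].
v (velocity) has dimensions [L T^-1].
f (frequency) has dimensions [T^-1].

Left side: [L]
Right side: [L]

Both sides have the same dimensions, so the equation is dimensionally consistent.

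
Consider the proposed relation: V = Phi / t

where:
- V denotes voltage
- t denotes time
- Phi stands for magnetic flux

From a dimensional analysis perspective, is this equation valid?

Yes

V (voltage) has dimensions [I^-1 L^2 M T^-3].
t (time) has dimensions [T].
Phi (magnetic flux) has dimensions [I^-1 L^2 M T^-2].

Left side: [I^-1 L^2 M T^-3]
Right side: [I^-1 L^2 M T^-3]

Both sides have the same dimensions, so the equation is dimensionally consistent.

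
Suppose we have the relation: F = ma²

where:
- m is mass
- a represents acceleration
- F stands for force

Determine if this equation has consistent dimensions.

No

m (mass) has dimensions [M].
a (acceleration) has dimensions [L T^-2].
F (force) has dimensions [L M T^-2].

Left side: [L M T^-2]
Right side: [L^2 M T^-4]

The two sides have different dimensions, so the equation is NOT dimensionally consistent.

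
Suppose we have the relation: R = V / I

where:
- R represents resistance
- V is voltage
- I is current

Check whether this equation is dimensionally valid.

Yes

R (resistance) has dimensions [I^-2 L^2 M T^-3].
V (voltage) has dimensions [I^-1 L^2 M T^-3].
I (current) has dimensions [I].

Left side: [I^-2 L^2 M T^-3]
Right side: [I^-2 L^2 M T^-3]

Both sides have the same dimensions, so the equation is dimensionally consistent.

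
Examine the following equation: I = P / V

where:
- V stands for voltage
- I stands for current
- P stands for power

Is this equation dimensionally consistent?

Yes

V (voltage) has dimensions [I^-1 L^2 M T^-3].
I (current) has dimensions [I].
P (power) has dimensions [L^2 M T^-3].

Left side: [I]
Right side: [I]

Both sides have the same dimensions, so the equation is dimensionally consistent.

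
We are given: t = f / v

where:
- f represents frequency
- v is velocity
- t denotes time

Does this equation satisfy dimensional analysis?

No

f (frequency) has dimensions [T^-1].
v (velocity) has dimensions [L T^-1].
t (time) has dimensions [T].

Left side: [T]
Right side: [L^-1]

The two sides have different dimensions, so the equation is NOT dimensionally consistent.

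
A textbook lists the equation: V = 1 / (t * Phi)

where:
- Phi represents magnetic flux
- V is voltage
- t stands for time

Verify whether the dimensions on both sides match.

No

Phi (magnetic flux) has dimensions [I^-1 L^2 M T^-2].
V (voltage) has dimensions [I^-1 L^2 M T^-3].
t (time) has dimensions [T].

Left side: [I^-1 L^2 M T^-3]
Right side: [I L^-2 M^-1 T]

The two sides have different dimensions, so the equation is NOT dimensionally consistent.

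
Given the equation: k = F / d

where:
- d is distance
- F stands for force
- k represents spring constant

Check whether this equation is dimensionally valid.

Yes

d (distance) has dimensions [L].
F (force) has dimensions [L M T^-2].
k (spring constant) has dimensions [M T^-2].

Left side: [M T^-2]
Right side: [M T^-2]

Both sides have the same dimensions, so the equation is dimensionally consistent.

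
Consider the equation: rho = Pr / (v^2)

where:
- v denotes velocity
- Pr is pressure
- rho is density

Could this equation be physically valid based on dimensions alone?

Yes

v (velocity) has dimensions [L T^-1].
Pr (pressure) has dimensions [L^-1 M T^-2].
rho (density) has dimensions [L^-3 M].

Left side: [L^-3 M]
Right side: [L^-3 M]

Both sides have the same dimensions, so the equation is dimensionally consistent.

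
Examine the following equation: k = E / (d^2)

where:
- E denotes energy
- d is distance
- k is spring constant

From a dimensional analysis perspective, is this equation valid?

Yes

E (energy) has dimensions [L^2 M T^-2].
d (distance) has dimensions [L].
k (spring constant) has dimensions [M T^-2].

Left side: [M T^-2]
Right side: [M T^-2]

Both sides have the same dimensions, so the equation is dimensionally consistent.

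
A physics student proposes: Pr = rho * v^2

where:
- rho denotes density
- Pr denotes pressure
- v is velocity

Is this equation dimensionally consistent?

Yes

rho (density) has dimensions [L^-3 M].
Pr (pressure) has dimensions [L^-1 M T^-2].
v (velocity) has dimensions [L T^-1].

Left side: [L^-1 M T^-2]
Right side: [L^-1 M T^-2]

Both sides have the same dimensions, so the equation is dimensionally consistent.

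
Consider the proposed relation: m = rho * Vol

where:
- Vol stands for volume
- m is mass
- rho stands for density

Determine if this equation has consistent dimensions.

Yes

Vol (volume) has dimensions [L^3].
m (mass) has dimensions [M].
rho (density) has dimensions [L^-3 M].

Left side: [M]
Right side: [M]

Both sides have the same dimensions, so the equation is dimensionally consistent.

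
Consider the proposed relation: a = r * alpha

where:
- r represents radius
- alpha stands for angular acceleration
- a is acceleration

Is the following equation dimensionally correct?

Yes

r (radius) has dimensions [L].
alpha (angular acceleration) has dimensions [T^-2].
a (acceleration) has dimensions [L T^-2].

Left side: [L T^-2]
Right side: [L T^-2]

Both sides have the same dimensions, so the equation is dimensionally consistent.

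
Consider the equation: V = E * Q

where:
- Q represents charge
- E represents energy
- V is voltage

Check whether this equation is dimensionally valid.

No

Q (charge) has dimensions [I T].
E (energy) has dimensions [L^2 M T^-2].
V (voltage) has dimensions [I^-1 L^2 M T^-3].

Left side: [I^-1 L^2 M T^-3]
Right side: [I L^2 M T^-1]

The two sides have different dimensions, so the equation is NOT dimensionally consistent.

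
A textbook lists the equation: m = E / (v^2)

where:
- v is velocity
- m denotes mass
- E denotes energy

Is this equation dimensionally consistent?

Yes

v (velocity) has dimensions [L T^-1].
m (mass) has dimensions [M].
E (energy) has dimensions [L^2 M T^-2].

Left side: [M]
Right side: [M]

Both sides have the same dimensions, so the equation is dimensionally consistent.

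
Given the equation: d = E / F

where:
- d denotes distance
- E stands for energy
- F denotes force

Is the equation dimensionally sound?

Yes

d (distance) has dimensions [L].
E (energy) has dimensions [L^2 M T^-2].
F (force) has dimensions [L M T^-2].

Left side: [L]
Right side: [L]

Both sides have the same dimensions, so the equation is dimensionally consistent.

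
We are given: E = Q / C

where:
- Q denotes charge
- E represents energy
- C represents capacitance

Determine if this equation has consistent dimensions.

No

Q (charge) has dimensions [I T].
E (energy) has dimensions [L^2 M T^-2].
C (capacitance) has dimensions [I^2 L^-2 M^-1 T^4].

Left side: [L^2 M T^-2]
Right side: [I^-1 L^2 M T^-3]

The two sides have different dimensions, so the equation is NOT dimensionally consistent.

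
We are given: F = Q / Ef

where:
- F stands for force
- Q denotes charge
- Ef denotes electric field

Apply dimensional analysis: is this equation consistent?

No

F (force) has dimensions [L M T^-2].
Q (charge) has dimensions [I T].
Ef (electric field) has dimensions [I^-1 L M T^-3].

Left side: [L M T^-2]
Right side: [I^2 L^-1 M^-1 T^4]

The two sides have different dimensions, so the equation is NOT dimensionally consistent.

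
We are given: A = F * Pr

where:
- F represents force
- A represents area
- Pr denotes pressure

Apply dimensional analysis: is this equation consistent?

No

F (force) has dimensions [L M T^-2].
A (area) has dimensions [L^2].
Pr (pressure) has dimensions [L^-1 M T^-2].

Left side: [L^2]
Right side: [M^2 T^-4]

The two sides have different dimensions, so the equation is NOT dimensionally consistent.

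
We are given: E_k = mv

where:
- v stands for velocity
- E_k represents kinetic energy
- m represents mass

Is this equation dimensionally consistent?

No

v (velocity) has dimensions [L T^-1].
E_k (kinetic energy) has dimensions [L^2 M T^-2].
m (mass) has dimensions [M].

Left side: [L^2 M T^-2]
Right side: [L M T^-1]

The two sides have different dimensions, so the equation is NOT dimensionally consistent.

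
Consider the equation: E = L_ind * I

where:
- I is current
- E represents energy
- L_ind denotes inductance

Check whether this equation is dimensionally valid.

No

I (current) has dimensions [I].
E (energy) has dimensions [L^2 M T^-2].
L_ind (inductance) has dimensions [I^-2 L^2 M T^-2].

Left side: [L^2 M T^-2]
Right side: [I^-1 L^2 M T^-2]

The two sides have different dimensions, so the equation is NOT dimensionally consistent.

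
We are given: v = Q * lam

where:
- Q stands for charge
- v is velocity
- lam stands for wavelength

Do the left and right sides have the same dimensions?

No

Q (charge) has dimensions [I T].
v (velocity) has dimensions [L T^-1].
lam (wavelength) has dimensions [L].

Left side: [L T^-1]
Right side: [I L T]

The two sides have different dimensions, so the equation is NOT dimensionally consistent.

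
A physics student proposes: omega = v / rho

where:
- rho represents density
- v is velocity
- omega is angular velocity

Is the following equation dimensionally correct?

No

rho (density) has dimensions [L^-3 M].
v (velocity) has dimensions [L T^-1].
omega (angular velocity) has dimensions [T^-1].

Left side: [T^-1]
Right side: [L^4 M^-1 T^-1]

The two sides have different dimensions, so the equation is NOT dimensionally consistent.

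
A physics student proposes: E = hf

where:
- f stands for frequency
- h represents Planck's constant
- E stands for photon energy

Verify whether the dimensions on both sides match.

Yes

f (frequency) has dimensions [T^-1].
h (Planck's constant) has dimensions [L^2 M T^-1].
E (photon energy) has dimensions [L^2 M T^-2].

Left side: [L^2 M T^-2]
Right side: [L^2 M T^-2]

Both sides have the same dimensions, so the equation is dimensionally consistent.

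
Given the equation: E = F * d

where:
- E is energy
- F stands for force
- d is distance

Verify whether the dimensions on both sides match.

Yes

E (energy) has dimensions [L^2 M T^-2].
F (force) has dimensions [L M T^-2].
d (distance) has dimensions [L].

Left side: [L^2 M T^-2]
Right side: [L^2 M T^-2]

Both sides have the same dimensions, so the equation is dimensionally consistent.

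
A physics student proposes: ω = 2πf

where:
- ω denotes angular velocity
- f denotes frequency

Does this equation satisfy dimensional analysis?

Yes

ω (angular velocity) has dimensions [T^-1].
f (frequency) has dimensions [T^-1].

Left side: [T^-1]
Right side: [T^-1]

Both sides have the same dimensions, so the equation is dimensionally consistent.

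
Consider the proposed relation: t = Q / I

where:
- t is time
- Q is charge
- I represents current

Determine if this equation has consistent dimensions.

Yes

t (time) has dimensions [T].
Q (charge) has dimensions [I T].
I (current) has dimensions [I].

Left side: [T]
Right side: [T]

Both sides have the same dimensions, so the equation is dimensionally consistent.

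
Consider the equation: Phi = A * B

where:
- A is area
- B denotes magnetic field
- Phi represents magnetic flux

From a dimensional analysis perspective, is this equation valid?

Yes

A (area) has dimensions [L^2].
B (magnetic field) has dimensions [I^-1 M T^-2].
Phi (magnetic flux) has dimensions [I^-1 L^2 M T^-2].

Left side: [I^-1 L^2 M T^-2]
Right side: [I^-1 L^2 M T^-2]

Both sides have the same dimensions, so the equation is dimensionally consistent.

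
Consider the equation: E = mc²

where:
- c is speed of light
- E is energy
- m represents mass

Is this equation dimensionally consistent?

Yes

c (speed of light) has dimensions [L T^-1].
E (energy) has dimensions [L^2 M T^-2].
m (mass) has dimensions [M].

Left side: [L^2 M T^-2]
Right side: [L^2 M T^-2]

Both sides have the same dimensions, so the equation is dimensionally consistent.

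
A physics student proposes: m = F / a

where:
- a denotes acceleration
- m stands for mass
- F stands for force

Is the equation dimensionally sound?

Yes

a (acceleration) has dimensions [L T^-2].
m (mass) has dimensions [M].
F (force) has dimensions [L M T^-2].

Left side: [M]
Right side: [M]

Both sides have the same dimensions, so the equation is dimensionally consistent.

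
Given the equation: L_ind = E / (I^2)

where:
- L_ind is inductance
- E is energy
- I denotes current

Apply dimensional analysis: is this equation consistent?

Yes

L_ind (inductance) has dimensions [I^-2 L^2 M T^-2].
E (energy) has dimensions [L^2 M T^-2].
I (current) has dimensions [I].

Left side: [I^-2 L^2 M T^-2]
Right side: [I^-2 L^2 M T^-2]

Both sides have the same dimensions, so the equation is dimensionally consistent.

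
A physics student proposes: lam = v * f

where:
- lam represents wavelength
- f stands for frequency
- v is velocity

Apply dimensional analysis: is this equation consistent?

No

lam (wavelength) has dimensions [L].
f (frequency) has dimensions [T^-1].
v (velocity) has dimensions [L T^-1].

Left side: [L]
Right side: [L T^-2]

The two sides have different dimensions, so the equation is NOT dimensionally consistent.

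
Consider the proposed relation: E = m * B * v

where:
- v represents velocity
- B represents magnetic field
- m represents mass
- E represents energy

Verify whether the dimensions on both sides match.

No

v (velocity) has dimensions [L T^-1].
B (magnetic field) has dimensions [I^-1 M T^-2].
m (mass) has dimensions [M].
E (energy) has dimensions [L^2 M T^-2].

Left side: [L^2 M T^-2]
Right side: [I^-1 L M^2 T^-3]

The two sides have different dimensions, so the equation is NOT dimensionally consistent.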